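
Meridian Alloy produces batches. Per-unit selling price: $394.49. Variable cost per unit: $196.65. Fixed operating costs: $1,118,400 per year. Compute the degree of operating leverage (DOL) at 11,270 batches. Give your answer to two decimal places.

At 11,270 units, contribution = 11,270 × $197.84 = $2,229,656.80.
Operating income = contribution − fixed costs = $2,229,656.80 − $1,118,400 = $1,111,256.80.
Degree of operating leverage = $2,229,656.80 / $1,111,256.80 = 2.0064.

2.01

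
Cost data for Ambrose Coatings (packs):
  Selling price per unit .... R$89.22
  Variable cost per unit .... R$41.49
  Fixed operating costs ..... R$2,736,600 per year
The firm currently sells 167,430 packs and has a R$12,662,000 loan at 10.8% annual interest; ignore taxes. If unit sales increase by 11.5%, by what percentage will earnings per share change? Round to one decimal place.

+23.6%

Contribution at this volume is 167,430 × R$47.73 = R$7,991,433.90.
Operating income = contribution − fixed costs = R$7,991,433.90 − R$2,736,600 = R$5,254,833.90.
After interest of R$1,367,496.00, pre-tax earnings = R$3,887,337.90.
Degree of combined leverage = contribution ÷ (EBIT − I) = R$7,991,433.90 ÷ R$3,887,337.90 = 2.0558.
EPS therefore changes by 2.0558 × (+11.5%) = +23.6%.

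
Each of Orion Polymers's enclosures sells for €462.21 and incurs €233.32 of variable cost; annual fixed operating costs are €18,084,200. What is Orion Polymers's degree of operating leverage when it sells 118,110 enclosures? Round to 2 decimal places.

At 118,110 units, contribution = 118,110 × €228.89 = €27,034,197.90.
EBIT = €27,034,197.90 − €18,084,200 = €8,949,997.90.
Degree of operating leverage = €27,034,197.90 / €8,949,997.90 = 3.0206.

3.02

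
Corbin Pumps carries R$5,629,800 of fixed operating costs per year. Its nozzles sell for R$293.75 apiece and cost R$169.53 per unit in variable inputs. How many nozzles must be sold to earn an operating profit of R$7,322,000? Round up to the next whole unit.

Each unit contributes R$293.75 − R$169.53 = R$124.22.
Need Q such that Q × R$124.22 − R$5,629,800 = R$7,322,000, i.e. Q = R$12,951,800 / R$124.22 = 104,265.01 → 104,266.

104,266 nozzles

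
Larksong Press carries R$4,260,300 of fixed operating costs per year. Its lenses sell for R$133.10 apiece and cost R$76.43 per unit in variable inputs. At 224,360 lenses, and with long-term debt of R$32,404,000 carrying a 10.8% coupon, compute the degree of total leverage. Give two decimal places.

At 224,360 units, contribution = 224,360 × R$56.67 = R$12,714,481.20.
Operating income = contribution − fixed costs = R$12,714,481.20 − R$4,260,300 = R$8,454,181.20. Interest = R$3,499,632.00, so EBIT − I = R$4,954,549.20.
Degree of total leverage = total CM / (EBIT − interest) = R$12,714,481.20 / R$4,954,549.20 = 2.5662.

2.57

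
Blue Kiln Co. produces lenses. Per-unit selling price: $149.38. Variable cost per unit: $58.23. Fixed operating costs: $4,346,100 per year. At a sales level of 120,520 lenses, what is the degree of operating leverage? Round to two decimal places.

Total contribution margin = 120,520 × $91.15 = $10,985,398.00.
EBIT = $10,985,398.00 − $4,346,100 = $6,639,298.00.
DOL = contribution ÷ EBIT = $10,985,398.00 ÷ $6,639,298.00 = 1.6546.

1.65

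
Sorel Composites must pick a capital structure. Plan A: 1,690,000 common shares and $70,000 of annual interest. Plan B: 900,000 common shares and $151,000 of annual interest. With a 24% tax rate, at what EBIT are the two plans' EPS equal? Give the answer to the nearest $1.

At indifference, (EBIT − 70,000)(1 − t)/1,690,000 = (EBIT − 151,000)(1 − t)/900,000.
The (1 − t) factor cancels: (EBIT − 70,000) × 900,000 = (EBIT − 151,000) × 1,690,000.
EBIT × (1,690,000 − 900,000) = 151,000 × 1,690,000 − 70,000 × 900,000 = 192,190,000,000, so EBIT = 192,190,000,000 ÷ 790,000 = 243,278.48.

$243,278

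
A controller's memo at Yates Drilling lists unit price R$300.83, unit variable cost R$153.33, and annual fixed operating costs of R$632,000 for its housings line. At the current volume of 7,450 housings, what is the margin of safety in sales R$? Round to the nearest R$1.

R$952,203

Unit CM = price − variable cost = R$300.83 − R$153.33 = R$147.50. Break-even units = R$632,000 ÷ R$147.50 = 4,284.75; break-even revenue = 4,284.75 × R$300.83 = R$1,288,980.07.
Current sales = 7,450 × R$300.83 = R$2,241,183.50.
Margin of safety = R$2,241,183.50 − R$1,288,980.07 = R$952,203.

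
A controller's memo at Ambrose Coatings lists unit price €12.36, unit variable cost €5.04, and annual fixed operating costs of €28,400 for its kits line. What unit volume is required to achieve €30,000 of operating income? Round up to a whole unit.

7,979 kits

Unit CM = price − variable cost = €12.36 − €5.04 = €7.32.
Required volume = (fixed costs + target profit) ÷ CM = (€28,400 + €30,000) ÷ €7.32 = 7,978.14, so 7,979 kits.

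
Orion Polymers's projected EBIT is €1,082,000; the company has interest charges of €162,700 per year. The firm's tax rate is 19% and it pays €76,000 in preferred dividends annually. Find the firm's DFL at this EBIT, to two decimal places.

Annual interest charges come to €162,700.00.
Preferred dividends grossed up pre-tax: €76,000 / (1 − 0.19) = €93,827.16.
DFL = EBIT ÷ [EBIT − I − D_p/(1−t)] = €1,082,000 ÷ [€1,082,000 − €162,700.00 − €93,827.16] = €1,082,000 ÷ €825,472.84 = 1.3108.

1.31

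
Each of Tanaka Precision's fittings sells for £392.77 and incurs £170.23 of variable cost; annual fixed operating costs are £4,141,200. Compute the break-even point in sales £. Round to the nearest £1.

Contribution margin per unit = £392.77 − £170.23 = £222.54, a CM ratio of £222.54 ÷ £392.77 = 0.5666.
Break-even revenue = fixed costs × price ÷ CM = £4,141,200 × £392.77 ÷ £222.54 = £7,308,974.

£7,308,974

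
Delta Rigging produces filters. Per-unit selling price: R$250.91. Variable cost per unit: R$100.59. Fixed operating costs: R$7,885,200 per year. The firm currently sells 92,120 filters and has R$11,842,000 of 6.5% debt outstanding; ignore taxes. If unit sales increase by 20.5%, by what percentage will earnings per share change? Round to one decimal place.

+54.7%

Total contribution margin = 92,120 × R$150.32 = R$13,847,478.40.
EBIT = R$13,847,478.40 − R$7,885,200 = R$5,962,278.40.
After interest of R$769,730.00, pre-tax earnings = R$5,192,548.40.
DCL = total CM / (EBIT − I) = R$13,847,478.40 / R$5,192,548.40 = 2.6668.
EPS therefore changes by 2.6668 × (+20.5%) = +54.7%.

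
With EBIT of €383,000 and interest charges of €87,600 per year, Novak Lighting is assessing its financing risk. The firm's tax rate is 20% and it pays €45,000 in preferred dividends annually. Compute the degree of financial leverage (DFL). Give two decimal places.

1.60

Annual interest charges come to €87,600.00.
Pre-tax preferred-dividend burden = €45,000 ÷ (1 − 0.20) = €56,250.00.
DFL = EBIT ÷ [EBIT − I − D_p/(1−t)] = €383,000 ÷ [€383,000 − €87,600.00 − €56,250.00] = €383,000 ÷ €239,150.00 = 1.6015.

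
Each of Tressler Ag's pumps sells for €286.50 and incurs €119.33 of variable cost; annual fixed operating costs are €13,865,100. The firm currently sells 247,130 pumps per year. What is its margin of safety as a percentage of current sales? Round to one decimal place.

66.4%

Unit CM = price − variable cost = €286.50 − €119.33 = €167.17. Break-even units = €13,865,100 ÷ €167.17 = 82,940.12; break-even revenue = 82,940.12 × €286.50 = €23,762,344.62.
Current sales = 247,130 × €286.50 = €70,802,745.00.
Margin of safety = (€70,802,745.00 − €23,762,344.62) ÷ €70,802,745.00 = 66.4%.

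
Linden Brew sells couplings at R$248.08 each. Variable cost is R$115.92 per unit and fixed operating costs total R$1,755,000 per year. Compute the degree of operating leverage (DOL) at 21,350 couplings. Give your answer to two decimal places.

2.65

Total contribution margin = 21,350 × R$132.16 = R$2,821,616.00.
Subtracting fixed costs: EBIT = R$2,821,616.00 − R$1,755,000 = R$1,066,616.00.
Degree of operating leverage = R$2,821,616.00 / R$1,066,616.00 = 2.6454.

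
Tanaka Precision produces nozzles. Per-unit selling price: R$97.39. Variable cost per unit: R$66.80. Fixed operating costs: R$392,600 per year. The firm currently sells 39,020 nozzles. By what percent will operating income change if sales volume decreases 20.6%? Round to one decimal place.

At 39,020 units, contribution = 39,020 × R$30.59 = R$1,193,621.80.
Subtracting fixed costs: EBIT = R$1,193,621.80 − R$392,600 = R$801,021.80.
So DOL = total CM / EBIT = R$1,193,621.80 / R$801,021.80 = 1.4901.
Operating income changes by 1.4901 × -20.6% = -30.7%.

-30.7%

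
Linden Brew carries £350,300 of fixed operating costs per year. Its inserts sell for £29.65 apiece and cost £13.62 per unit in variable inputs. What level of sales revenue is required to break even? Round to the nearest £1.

CM per unit = £29.65 − £13.62 = £16.03; CM ratio = £16.03 / £29.65 = 0.5406.
Break-even sales = FC ÷ CM ratio = £350,300 × £29.65 / £16.03 = £647,935.

£647,935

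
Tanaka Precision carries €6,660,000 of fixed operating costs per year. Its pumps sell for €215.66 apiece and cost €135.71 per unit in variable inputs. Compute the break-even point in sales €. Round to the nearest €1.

CM per unit = €215.66 − €135.71 = €79.95; CM ratio = €79.95 / €215.66 = 0.3707.
Break-even revenue = fixed costs × price ÷ CM = €6,660,000 × €215.66 ÷ €79.95 = €17,964,923.

€17,964,923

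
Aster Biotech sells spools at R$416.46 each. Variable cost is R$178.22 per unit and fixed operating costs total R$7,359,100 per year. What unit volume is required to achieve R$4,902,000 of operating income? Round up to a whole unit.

Each unit contributes R$416.46 − R$178.22 = R$238.24.
Need Q such that Q × R$238.24 − R$7,359,100 = R$4,902,000, i.e. Q = R$12,261,100 / R$238.24 = 51,465.33 → 51,466.

51,466 spools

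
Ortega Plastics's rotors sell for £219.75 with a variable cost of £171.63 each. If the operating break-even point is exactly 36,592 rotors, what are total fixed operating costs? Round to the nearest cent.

Contribution margin per unit = £219.75 − £171.63 = £48.12.
Since BE = FC / CM, FC = 36,592 × £48.12 = £1,760,807.04.

£1,760,807.04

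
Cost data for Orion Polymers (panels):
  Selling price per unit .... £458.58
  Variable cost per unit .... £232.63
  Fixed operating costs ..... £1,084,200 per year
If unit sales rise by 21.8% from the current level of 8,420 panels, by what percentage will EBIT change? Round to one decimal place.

+50.7%

At 8,420 units, contribution = 8,420 × £225.95 = £1,902,499.00.
Subtracting fixed costs: EBIT = £1,902,499.00 − £1,084,200 = £818,299.00.
DOL = contribution ÷ EBIT = £1,902,499.00 ÷ £818,299.00 = 2.3249.
%ΔEBIT = DOL × %ΔSales = 2.3249 × +21.8% = +50.7%.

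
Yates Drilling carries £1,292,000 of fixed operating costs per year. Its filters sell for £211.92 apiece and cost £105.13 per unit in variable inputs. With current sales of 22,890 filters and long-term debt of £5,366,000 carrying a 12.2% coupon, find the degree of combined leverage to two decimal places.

4.91

At 22,890 units, contribution = 22,890 × £106.79 = £2,444,423.10.
Subtracting fixed costs: EBIT = £2,444,423.10 − £1,292,000 = £1,152,423.10. Interest = £654,652.00, so EBIT − I = £497,771.10.
DCL = contribution ÷ (EBIT − I) = £2,444,423.10 ÷ £497,771.10 = 4.9107.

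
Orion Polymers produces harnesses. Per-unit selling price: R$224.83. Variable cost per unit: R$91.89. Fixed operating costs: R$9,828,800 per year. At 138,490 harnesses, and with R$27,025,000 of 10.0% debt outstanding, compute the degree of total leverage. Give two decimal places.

3.13

Contribution at this volume is 138,490 × R$132.94 = R$18,410,860.60.
Operating income = contribution − fixed costs = R$18,410,860.60 − R$9,828,800 = R$8,582,060.60. Interest = R$2,702,500.00.
DOL = R$18,410,860.60 ÷ R$8,582,060.60 = 2.1453; DFL = R$8,582,060.60 ÷ R$5,879,560.60 = 1.4596.
Combined leverage = 2.1453 × 1.4596 = 3.1313.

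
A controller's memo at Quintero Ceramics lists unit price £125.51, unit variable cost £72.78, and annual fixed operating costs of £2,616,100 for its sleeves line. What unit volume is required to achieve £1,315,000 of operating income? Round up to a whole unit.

74,552 sleeves

Unit CM = price − variable cost = £125.51 − £72.78 = £52.73.
Need Q such that Q × £52.73 − £2,616,100 = £1,315,000, i.e. Q = £3,931,100 / £52.73 = 74,551.49 → 74,552.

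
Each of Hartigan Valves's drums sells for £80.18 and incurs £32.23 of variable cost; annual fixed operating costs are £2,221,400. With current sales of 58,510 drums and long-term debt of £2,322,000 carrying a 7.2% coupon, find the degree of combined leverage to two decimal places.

Contribution at this volume is 58,510 × £47.95 = £2,805,554.50.
Subtracting fixed costs: EBIT = £2,805,554.50 − £2,221,400 = £584,154.50. Interest = £167,184.00.
DOL = £2,805,554.50 ÷ £584,154.50 = 4.8028; DFL = £584,154.50 ÷ £416,970.50 = 1.4009.
DCL = DOL × DFL = 4.8028 × 1.4009 = 6.7282.

6.73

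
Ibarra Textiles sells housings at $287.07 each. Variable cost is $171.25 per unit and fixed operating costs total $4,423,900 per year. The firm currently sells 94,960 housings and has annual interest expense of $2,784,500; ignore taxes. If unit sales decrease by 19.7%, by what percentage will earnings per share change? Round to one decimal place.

Contribution at this volume is 94,960 × $115.82 = $10,998,267.20.
Operating income = contribution − fixed costs = $10,998,267.20 − $4,423,900 = $6,574,367.20.
After interest of $2,784,500.00, pre-tax earnings = $3,789,867.20.
Degree of combined leverage = contribution ÷ (EBIT − I) = $10,998,267.20 ÷ $3,789,867.20 = 2.9020.
EPS therefore changes by 2.9020 × (-19.7%) = -57.2%.

-57.2%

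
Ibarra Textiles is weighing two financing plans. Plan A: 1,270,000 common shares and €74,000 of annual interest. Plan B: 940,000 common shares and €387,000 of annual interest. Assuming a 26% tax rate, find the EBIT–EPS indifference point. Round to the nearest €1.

At indifference, (EBIT − 74,000)(1 − t)/1,270,000 = (EBIT − 387,000)(1 − t)/940,000.
The (1 − t) factor cancels: (EBIT − 74,000) × 940,000 = (EBIT − 387,000) × 1,270,000.
Solving, EBIT = (387,000·1,270,000 − 74,000·940,000) / (1,270,000 − 940,000) = 421,930,000,000 / 330,000 = 1,278,575.76.

€1,278,576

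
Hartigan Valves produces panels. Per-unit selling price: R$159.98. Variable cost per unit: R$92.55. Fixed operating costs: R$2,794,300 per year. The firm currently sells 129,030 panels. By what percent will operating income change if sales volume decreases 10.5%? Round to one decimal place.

-15.5%

Total contribution margin = 129,030 × R$67.43 = R$8,700,492.90.
Operating income = contribution − fixed costs = R$8,700,492.90 − R$2,794,300 = R$5,906,192.90.
Degree of operating leverage = R$8,700,492.90 / R$5,906,192.90 = 1.4731.
%ΔEBIT = DOL × %ΔSales = 1.4731 × -10.5% = -15.5%.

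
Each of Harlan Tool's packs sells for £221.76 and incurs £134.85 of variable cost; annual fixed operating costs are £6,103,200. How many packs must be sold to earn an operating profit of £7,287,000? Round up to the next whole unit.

154,070 packs

Unit CM = price − variable cost = £221.76 − £134.85 = £86.91.
Required volume = (fixed costs + target profit) ÷ CM = (£6,103,200 + £7,287,000) ÷ £86.91 = 154,069.73, so 154,070 packs.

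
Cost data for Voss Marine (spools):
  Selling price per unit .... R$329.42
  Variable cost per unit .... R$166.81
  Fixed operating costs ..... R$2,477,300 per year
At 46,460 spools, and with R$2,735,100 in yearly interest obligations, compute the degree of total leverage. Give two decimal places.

3.23

At 46,460 units, contribution = 46,460 × R$162.61 = R$7,554,860.60.
Subtracting fixed costs: EBIT = R$7,554,860.60 − R$2,477,300 = R$5,077,560.60. Interest = R$2,735,100.00, so EBIT − I = R$2,342,460.60.
DCL = contribution ÷ (EBIT − I) = R$7,554,860.60 ÷ R$2,342,460.60 = 3.2252.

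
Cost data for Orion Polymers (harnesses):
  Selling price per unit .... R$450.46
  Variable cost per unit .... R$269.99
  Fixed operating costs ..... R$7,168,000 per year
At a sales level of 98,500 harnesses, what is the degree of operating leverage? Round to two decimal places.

1.68

At 98,500 units, contribution = 98,500 × R$180.47 = R$17,776,295.00.
Subtracting fixed costs: EBIT = R$17,776,295.00 − R$7,168,000 = R$10,608,295.00.
So DOL = total CM / EBIT = R$17,776,295.00 / R$10,608,295.00 = 1.6757.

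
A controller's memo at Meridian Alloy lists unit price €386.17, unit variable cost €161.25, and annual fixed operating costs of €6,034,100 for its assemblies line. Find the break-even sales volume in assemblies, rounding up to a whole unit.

26,828 assemblies

Unit CM = price − variable cost = €386.17 − €161.25 = €224.92.
Break-even Q = €6,034,100 / €224.92 = 26,827.76 → 26,828 assemblies.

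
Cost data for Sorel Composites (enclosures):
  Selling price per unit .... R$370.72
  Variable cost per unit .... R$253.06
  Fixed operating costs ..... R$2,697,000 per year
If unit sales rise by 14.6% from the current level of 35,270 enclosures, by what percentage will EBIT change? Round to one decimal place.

Contribution at this volume is 35,270 × R$117.66 = R$4,149,868.20.
Subtracting fixed costs: EBIT = R$4,149,868.20 − R$2,697,000 = R$1,452,868.20.
Degree of operating leverage = R$4,149,868.20 / R$1,452,868.20 = 2.8563.
Operating income changes by 2.8563 × +14.6% = +41.7%.

+41.7%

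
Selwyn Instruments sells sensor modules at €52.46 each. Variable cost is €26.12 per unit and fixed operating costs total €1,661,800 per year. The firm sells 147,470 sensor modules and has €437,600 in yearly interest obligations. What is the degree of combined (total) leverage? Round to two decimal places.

2.18

At 147,470 units, contribution = 147,470 × €26.34 = €3,884,359.80.
Subtracting fixed costs: EBIT = €3,884,359.80 − €1,661,800 = €2,222,559.80. Interest = €437,600.00, so EBIT − I = €1,784,959.80.
DCL = contribution ÷ (EBIT − I) = €3,884,359.80 ÷ €1,784,959.80 = 2.1762.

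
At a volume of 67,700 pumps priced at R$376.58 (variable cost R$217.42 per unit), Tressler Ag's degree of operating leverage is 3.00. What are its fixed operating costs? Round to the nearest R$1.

R$7,183,421

Total contribution margin = 67,700 × R$159.16 = R$10,775,132.00.
Since DOL = CM ÷ EBIT, EBIT = R$10,775,132.00 ÷ 3.00 = R$3,591,710.67.
And FC = contribution − EBIT = R$10,775,132.00 − R$3,591,710.67 = R$7,183,421.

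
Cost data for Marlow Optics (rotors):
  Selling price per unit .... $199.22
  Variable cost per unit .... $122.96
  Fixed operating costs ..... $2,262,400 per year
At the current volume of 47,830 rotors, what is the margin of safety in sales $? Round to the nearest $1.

Each unit contributes $199.22 − $122.96 = $76.26. Break-even units = $2,262,400 ÷ $76.26 = 29,666.93; break-even revenue = 29,666.93 × $199.22 = $5,910,245.58.
Actual sales revenue = 47,830 × $199.22 = $9,528,692.60.
Margin of safety = $9,528,692.60 − $5,910,245.58 = $3,618,447.

$3,618,447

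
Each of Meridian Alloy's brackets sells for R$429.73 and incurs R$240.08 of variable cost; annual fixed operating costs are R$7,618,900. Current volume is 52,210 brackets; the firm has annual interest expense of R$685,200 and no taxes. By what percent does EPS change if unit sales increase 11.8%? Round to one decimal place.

+73.1%

At 52,210 units, contribution = 52,210 × R$189.65 = R$9,901,626.50.
Operating income = contribution − fixed costs = R$9,901,626.50 − R$7,618,900 = R$2,282,726.50.
Interest = R$685,200.00, so EBIT − I = R$1,597,526.50.
Degree of combined leverage = contribution ÷ (EBIT − I) = R$9,901,626.50 ÷ R$1,597,526.50 = 6.1981.
%ΔEPS = DCL × %ΔSales = 6.1981 × +11.8% = +73.1%.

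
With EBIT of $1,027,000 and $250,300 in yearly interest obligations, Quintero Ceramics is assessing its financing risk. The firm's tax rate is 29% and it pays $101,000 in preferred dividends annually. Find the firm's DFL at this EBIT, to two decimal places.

1.62

Interest = $250,300.00.
Pre-tax preferred-dividend burden = $101,000 ÷ (1 − 0.29) = $142,253.52.
DFL = EBIT ÷ [EBIT − I − D_p/(1−t)] = $1,027,000 ÷ [$1,027,000 − $250,300.00 − $142,253.52] = $1,027,000 ÷ $634,446.48 = 1.6187.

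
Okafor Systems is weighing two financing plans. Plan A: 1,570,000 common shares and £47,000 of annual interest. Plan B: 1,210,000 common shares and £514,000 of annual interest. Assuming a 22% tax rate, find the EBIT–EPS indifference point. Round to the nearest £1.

At indifference, (EBIT − 47,000)(1 − t)/1,570,000 = (EBIT − 514,000)(1 − t)/1,210,000.
Cancelling (1 − t) and cross-multiplying: 1,210,000·(EBIT − 47,000) = 1,570,000·(EBIT − 514,000).
EBIT × (1,570,000 − 1,210,000) = 514,000 × 1,570,000 − 47,000 × 1,210,000 = 750,110,000,000, so EBIT = 750,110,000,000 ÷ 360,000 = 2,083,638.89.

£2,083,639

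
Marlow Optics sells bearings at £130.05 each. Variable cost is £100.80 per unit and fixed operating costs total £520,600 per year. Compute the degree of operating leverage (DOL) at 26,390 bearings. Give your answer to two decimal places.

Total contribution margin = 26,390 × £29.25 = £771,907.50.
Operating income = contribution − fixed costs = £771,907.50 − £520,600 = £251,307.50.
So DOL = total CM / EBIT = £771,907.50 / £251,307.50 = 3.0716.

3.07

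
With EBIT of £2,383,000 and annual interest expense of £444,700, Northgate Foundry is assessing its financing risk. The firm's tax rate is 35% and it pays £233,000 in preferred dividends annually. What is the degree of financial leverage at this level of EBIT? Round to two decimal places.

1.51

Annual interest charges come to £444,700.00.
Pre-tax preferred-dividend burden = £233,000 ÷ (1 − 0.35) = £358,461.54.
DFL = EBIT ÷ [EBIT − I − D_p/(1−t)] = £2,383,000 ÷ [£2,383,000 − £444,700.00 − £358,461.54] = £2,383,000 ÷ £1,579,838.46 = 1.5084.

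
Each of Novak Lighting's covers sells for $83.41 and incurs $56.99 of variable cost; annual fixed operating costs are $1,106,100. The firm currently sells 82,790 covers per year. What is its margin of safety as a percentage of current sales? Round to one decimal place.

49.4%

Each unit contributes $83.41 − $56.99 = $26.42. Break-even units = $1,106,100 ÷ $26.42 = 41,866.01; break-even revenue = 41,866.01 × $83.41 = $3,492,043.94.
Current sales = 82,790 × $83.41 = $6,905,513.90.
Margin of safety = ($6,905,513.90 − $3,492,043.94) ÷ $6,905,513.90 = 49.4%.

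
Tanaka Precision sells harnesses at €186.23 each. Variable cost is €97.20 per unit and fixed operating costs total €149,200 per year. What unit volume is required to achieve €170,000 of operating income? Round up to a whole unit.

Each unit contributes €186.23 − €97.20 = €89.03.
Units = (FC + target) / CM = (€149,200 + €170,000) / €89.03 = 3,585.31, so 3,586 harnesses.

3,586 harnesses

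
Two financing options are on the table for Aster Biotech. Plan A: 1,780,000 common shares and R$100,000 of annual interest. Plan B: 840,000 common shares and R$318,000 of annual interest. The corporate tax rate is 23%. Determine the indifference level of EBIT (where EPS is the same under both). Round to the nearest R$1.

Set EPS_A = EPS_B: (EBIT − R$100,000)(1 − 0.23) ÷ 1,780,000 = (EBIT − R$318,000)(1 − 0.23) ÷ 840,000.
The (1 − t) factor cancels: (EBIT − 100,000) × 840,000 = (EBIT − 318,000) × 1,780,000.
EBIT × (1,780,000 − 840,000) = 318,000 × 1,780,000 − 100,000 × 840,000 = 482,040,000,000, so EBIT = 482,040,000,000 ÷ 940,000 = 512,808.51.

R$512,809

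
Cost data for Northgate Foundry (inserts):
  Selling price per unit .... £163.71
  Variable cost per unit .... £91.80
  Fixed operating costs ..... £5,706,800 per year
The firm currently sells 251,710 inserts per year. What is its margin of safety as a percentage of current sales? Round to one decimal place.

68.5%

Contribution margin per unit = £163.71 − £91.80 = £71.91. Break-even units = £5,706,800 ÷ £71.91 = 79,360.31; break-even revenue = 79,360.31 × £163.71 = £12,992,076.60.
Current sales = 251,710 × £163.71 = £41,207,444.10.
Margin of safety = (£41,207,444.10 − £12,992,076.60) ÷ £41,207,444.10 = 68.5%.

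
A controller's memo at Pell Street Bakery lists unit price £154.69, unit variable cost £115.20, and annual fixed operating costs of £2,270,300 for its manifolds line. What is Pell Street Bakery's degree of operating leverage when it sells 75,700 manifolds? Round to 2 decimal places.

Contribution at this volume is 75,700 × £39.49 = £2,989,393.00.
Operating income = contribution − fixed costs = £2,989,393.00 − £2,270,300 = £719,093.00.
So DOL = total CM / EBIT = £2,989,393.00 / £719,093.00 = 4.1572.

4.16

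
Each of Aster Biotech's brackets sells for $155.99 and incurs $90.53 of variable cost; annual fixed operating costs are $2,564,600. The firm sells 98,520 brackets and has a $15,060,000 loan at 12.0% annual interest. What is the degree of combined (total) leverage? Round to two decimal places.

Total contribution margin = 98,520 × $65.46 = $6,449,119.20.
Subtracting fixed costs: EBIT = $6,449,119.20 − $2,564,600 = $3,884,519.20. Interest = $1,807,200.00, so EBIT − I = $2,077,319.20.
DCL = contribution ÷ (EBIT − I) = $6,449,119.20 ÷ $2,077,319.20 = 3.1045.

3.10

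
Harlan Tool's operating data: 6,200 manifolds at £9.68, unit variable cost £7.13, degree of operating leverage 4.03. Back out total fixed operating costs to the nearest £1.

Contribution at this volume is 6,200 × £2.55 = £15,810.00.
DOL = contribution / EBIT, so EBIT = £15,810.00 / 4.03 = £3,923.08.
And FC = contribution − EBIT = £15,810.00 − £3,923.08 = £11,887.

£11,887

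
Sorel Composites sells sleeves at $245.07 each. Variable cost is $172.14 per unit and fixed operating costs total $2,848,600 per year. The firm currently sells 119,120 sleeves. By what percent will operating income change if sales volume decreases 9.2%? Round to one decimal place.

-13.7%

Contribution at this volume is 119,120 × $72.93 = $8,687,421.60.
Operating income = contribution − fixed costs = $8,687,421.60 − $2,848,600 = $5,838,821.60.
DOL = contribution ÷ EBIT = $8,687,421.60 ÷ $5,838,821.60 = 1.4879.
Operating income changes by 1.4879 × -9.2% = -13.7%.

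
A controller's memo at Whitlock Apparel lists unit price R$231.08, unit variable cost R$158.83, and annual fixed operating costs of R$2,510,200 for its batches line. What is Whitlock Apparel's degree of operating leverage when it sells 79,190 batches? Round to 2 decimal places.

Contribution at this volume is 79,190 × R$72.25 = R$5,721,477.50.
EBIT = R$5,721,477.50 − R$2,510,200 = R$3,211,277.50.
Degree of operating leverage = R$5,721,477.50 / R$3,211,277.50 = 1.7817.

1.78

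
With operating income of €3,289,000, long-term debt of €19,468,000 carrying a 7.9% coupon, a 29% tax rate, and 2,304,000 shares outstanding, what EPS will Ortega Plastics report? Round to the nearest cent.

Interest = €1,537,972.00, so EBT = €3,289,000 − €1,537,972.00 = €1,751,028.00.
Net income = €1,751,028.00 × (1 − 0.29) = €1,243,229.88.
Per share: €1,243,229.88 / 2,304,000 shares = €0.54.

€0.54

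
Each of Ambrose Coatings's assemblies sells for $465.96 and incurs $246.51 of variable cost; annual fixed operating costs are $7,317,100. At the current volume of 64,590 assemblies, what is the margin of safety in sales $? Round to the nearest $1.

Unit CM = price − variable cost = $465.96 − $246.51 = $219.45. Break-even units = $7,317,100 ÷ $219.45 = 33,342.90; break-even revenue = 33,342.90 × $465.96 = $15,536,458.95.
Current sales = 64,590 × $465.96 = $30,096,356.40.
Margin of safety = $30,096,356.40 − $15,536,458.95 = $14,559,897.

$14,559,897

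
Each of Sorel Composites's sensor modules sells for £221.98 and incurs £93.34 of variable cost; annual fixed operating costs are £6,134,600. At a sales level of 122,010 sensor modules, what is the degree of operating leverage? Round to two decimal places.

At 122,010 units, contribution = 122,010 × £128.64 = £15,695,366.40.
Subtracting fixed costs: EBIT = £15,695,366.40 − £6,134,600 = £9,560,766.40.
DOL = contribution ÷ EBIT = £15,695,366.40 ÷ £9,560,766.40 = 1.6416.

1.64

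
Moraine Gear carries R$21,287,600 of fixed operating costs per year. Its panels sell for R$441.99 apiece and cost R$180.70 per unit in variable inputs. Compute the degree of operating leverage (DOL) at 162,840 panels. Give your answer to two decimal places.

2.00

Total contribution margin = 162,840 × R$261.29 = R$42,548,463.60.
Subtracting fixed costs: EBIT = R$42,548,463.60 − R$21,287,600 = R$21,260,863.60.
So DOL = total CM / EBIT = R$42,548,463.60 / R$21,260,863.60 = 2.0013.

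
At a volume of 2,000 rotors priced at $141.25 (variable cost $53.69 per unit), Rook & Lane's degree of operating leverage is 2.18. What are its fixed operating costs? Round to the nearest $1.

$94,790

Total contribution margin = 2,000 × $87.56 = $175,120.00.
DOL = contribution / EBIT, so EBIT = $175,120.00 / 2.18 = $80,330.28.
And FC = contribution − EBIT = $175,120.00 − $80,330.28 = $94,790.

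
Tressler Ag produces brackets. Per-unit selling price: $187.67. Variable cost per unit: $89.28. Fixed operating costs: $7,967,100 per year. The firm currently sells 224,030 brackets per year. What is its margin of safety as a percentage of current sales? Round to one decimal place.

63.9%

Unit CM = price − variable cost = $187.67 − $89.28 = $98.39. Break-even units = $7,967,100 ÷ $98.39 = 80,974.69; break-even revenue = 80,974.69 × $187.67 = $15,196,520.55.
Current sales = 224,030 × $187.67 = $42,043,710.10.
Margin of safety = ($42,043,710.10 − $15,196,520.55) ÷ $42,043,710.10 = 63.9%.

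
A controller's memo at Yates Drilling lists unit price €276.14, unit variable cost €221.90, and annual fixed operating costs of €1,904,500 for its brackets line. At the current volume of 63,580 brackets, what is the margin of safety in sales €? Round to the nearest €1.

€7,861,026

Each unit contributes €276.14 − €221.90 = €54.24. Break-even units = €1,904,500 ÷ €54.24 = 35,112.46; break-even revenue = 35,112.46 × €276.14 = €9,695,955.57.
Current sales = 63,580 × €276.14 = €17,556,981.20.
Margin of safety = €17,556,981.20 − €9,695,955.57 = €7,861,026.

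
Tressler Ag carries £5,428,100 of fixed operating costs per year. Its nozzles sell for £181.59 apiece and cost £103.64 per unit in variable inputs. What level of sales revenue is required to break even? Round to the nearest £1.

CM per unit = £181.59 − £103.64 = £77.95; CM ratio = £77.95 / £181.59 = 0.4293.
Break-even revenue = fixed costs × price ÷ CM = £5,428,100 × £181.59 ÷ £77.95 = £12,645,140.

£12,645,140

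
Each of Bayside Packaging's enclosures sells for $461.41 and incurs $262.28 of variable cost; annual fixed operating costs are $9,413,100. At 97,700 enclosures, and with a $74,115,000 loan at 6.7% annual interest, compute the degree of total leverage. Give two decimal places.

At 97,700 units, contribution = 97,700 × $199.13 = $19,455,001.00.
EBIT = $19,455,001.00 − $9,413,100 = $10,041,901.00. Interest = $4,965,705.00.
DOL = $19,455,001.00 ÷ $10,041,901.00 = 1.9374; DFL = $10,041,901.00 ÷ $5,076,196.00 = 1.9782.
Combined leverage = 1.9374 × 1.9782 = 3.8326.

3.83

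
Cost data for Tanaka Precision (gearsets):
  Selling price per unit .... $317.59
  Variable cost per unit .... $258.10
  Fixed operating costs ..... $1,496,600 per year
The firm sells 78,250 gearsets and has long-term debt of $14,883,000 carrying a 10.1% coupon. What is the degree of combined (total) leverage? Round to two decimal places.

2.81

At 78,250 units, contribution = 78,250 × $59.49 = $4,655,092.50.
Subtracting fixed costs: EBIT = $4,655,092.50 − $1,496,600 = $3,158,492.50. Interest = $1,503,183.00.
DOL = $4,655,092.50 ÷ $3,158,492.50 = 1.4738; DFL = $3,158,492.50 ÷ $1,655,309.50 = 1.9081.
DCL = DOL × DFL = 1.4738 × 1.9081 = 2.8122.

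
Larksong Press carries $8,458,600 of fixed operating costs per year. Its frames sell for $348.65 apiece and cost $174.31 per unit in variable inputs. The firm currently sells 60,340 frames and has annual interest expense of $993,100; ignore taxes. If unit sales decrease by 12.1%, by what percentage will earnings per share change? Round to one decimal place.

Contribution at this volume is 60,340 × $174.34 = $10,519,675.60.
EBIT = $10,519,675.60 − $8,458,600 = $2,061,075.60.
Interest = $993,100.00, so EBIT − I = $1,067,975.60.
DCL = total CM / (EBIT − I) = $10,519,675.60 / $1,067,975.60 = 9.8501.
%ΔEPS = DCL × %ΔSales = 9.8501 × -12.1% = -119.2%.

-119.2%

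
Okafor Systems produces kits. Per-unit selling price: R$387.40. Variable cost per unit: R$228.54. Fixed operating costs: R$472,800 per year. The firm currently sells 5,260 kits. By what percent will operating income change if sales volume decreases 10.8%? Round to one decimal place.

At 5,260 units, contribution = 5,260 × R$158.86 = R$835,603.60.
Operating income = contribution − fixed costs = R$835,603.60 − R$472,800 = R$362,803.60.
So DOL = total CM / EBIT = R$835,603.60 / R$362,803.60 = 2.3032.
So EBIT moves 2.3032 × (-10.8%) = -24.9%.

-24.9%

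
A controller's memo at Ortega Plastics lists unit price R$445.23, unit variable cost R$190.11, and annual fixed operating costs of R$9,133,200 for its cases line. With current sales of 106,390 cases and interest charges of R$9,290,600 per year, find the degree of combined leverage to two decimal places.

3.11

At 106,390 units, contribution = 106,390 × R$255.12 = R$27,142,216.80.
Subtracting fixed costs: EBIT = R$27,142,216.80 − R$9,133,200 = R$18,009,016.80. Interest = R$9,290,600.00.
DOL = R$27,142,216.80 ÷ R$18,009,016.80 = 1.5071; DFL = R$18,009,016.80 ÷ R$8,718,416.80 = 2.0656.
DCL = DOL × DFL = 1.5071 × 2.0656 = 3.1131.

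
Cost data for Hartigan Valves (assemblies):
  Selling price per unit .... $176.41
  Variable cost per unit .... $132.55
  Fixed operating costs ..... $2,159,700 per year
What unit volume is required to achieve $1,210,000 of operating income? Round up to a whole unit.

76,829 assemblies

Each unit contributes $176.41 − $132.55 = $43.86.
Units = (FC + target) / CM = ($2,159,700 + $1,210,000) / $43.86 = 76,828.55, so 76,829 assemblies.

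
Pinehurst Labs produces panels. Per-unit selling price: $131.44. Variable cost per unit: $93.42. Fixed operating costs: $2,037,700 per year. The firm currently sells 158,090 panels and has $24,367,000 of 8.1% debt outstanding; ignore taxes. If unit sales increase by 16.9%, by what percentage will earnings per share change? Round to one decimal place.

Total contribution margin = 158,090 × $38.02 = $6,010,581.80.
Subtracting fixed costs: EBIT = $6,010,581.80 − $2,037,700 = $3,972,881.80.
Interest = $1,973,727.00, so EBIT − I = $1,999,154.80.
DCL = total CM / (EBIT − I) = $6,010,581.80 / $1,999,154.80 = 3.0066.
EPS therefore changes by 3.0066 × (+16.9%) = +50.8%.

+50.8%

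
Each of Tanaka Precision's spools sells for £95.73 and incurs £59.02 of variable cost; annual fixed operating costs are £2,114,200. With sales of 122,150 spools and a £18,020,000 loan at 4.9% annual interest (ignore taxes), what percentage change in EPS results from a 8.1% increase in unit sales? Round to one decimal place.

+24.4%

Contribution at this volume is 122,150 × £36.71 = £4,484,126.50.
Operating income = contribution − fixed costs = £4,484,126.50 − £2,114,200 = £2,369,926.50.
After interest of £882,980.00, pre-tax earnings = £1,486,946.50.
Degree of combined leverage = contribution ÷ (EBIT − I) = £4,484,126.50 ÷ £1,486,946.50 = 3.0157.
EPS therefore changes by 3.0157 × (+8.1%) = +24.4%.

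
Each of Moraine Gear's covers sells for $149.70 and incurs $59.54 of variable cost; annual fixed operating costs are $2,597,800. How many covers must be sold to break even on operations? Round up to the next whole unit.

Contribution margin per unit = $149.70 − $59.54 = $90.16.
Units to break even: $2,597,800 ÷ $90.16 = 28,813.22, rounded up to 28,814.

28,814 covers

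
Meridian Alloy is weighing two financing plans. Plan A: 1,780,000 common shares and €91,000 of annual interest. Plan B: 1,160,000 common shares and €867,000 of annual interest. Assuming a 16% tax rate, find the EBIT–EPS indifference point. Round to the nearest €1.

Set EPS_A = EPS_B: (EBIT − €91,000)(1 − 0.16) ÷ 1,780,000 = (EBIT − €867,000)(1 − 0.16) ÷ 1,160,000.
The (1 − t) factor cancels: (EBIT − 91,000) × 1,160,000 = (EBIT − 867,000) × 1,780,000.
Solving, EBIT = (867,000·1,780,000 − 91,000·1,160,000) / (1,780,000 − 1,160,000) = 1,437,700,000,000 / 620,000 = 2,318,870.97.

€2,318,871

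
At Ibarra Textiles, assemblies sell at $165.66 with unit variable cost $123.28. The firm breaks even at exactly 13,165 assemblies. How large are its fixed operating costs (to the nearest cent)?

Unit CM = price − variable cost = $165.66 − $123.28 = $42.38.
Since BE = FC / CM, FC = 13,165 × $42.38 = $557,932.70.

$557,932.70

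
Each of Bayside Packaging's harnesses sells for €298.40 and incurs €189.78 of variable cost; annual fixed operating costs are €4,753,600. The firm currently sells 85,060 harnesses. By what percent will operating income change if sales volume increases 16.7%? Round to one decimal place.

+34.4%

Contribution at this volume is 85,060 × €108.62 = €9,239,217.20.
EBIT = €9,239,217.20 − €4,753,600 = €4,485,617.20.
Degree of operating leverage = €9,239,217.20 / €4,485,617.20 = 2.0597.
%ΔEBIT = DOL × %ΔSales = 2.0597 × +16.7% = +34.4%.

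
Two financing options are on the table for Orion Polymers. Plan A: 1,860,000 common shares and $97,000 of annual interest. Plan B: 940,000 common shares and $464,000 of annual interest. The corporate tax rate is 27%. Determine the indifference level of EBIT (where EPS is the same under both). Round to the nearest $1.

$838,978

At indifference, (EBIT − 97,000)(1 − t)/1,860,000 = (EBIT − 464,000)(1 − t)/940,000.
The (1 − t) factor cancels: (EBIT − 97,000) × 940,000 = (EBIT − 464,000) × 1,860,000.
Solving, EBIT = (464,000·1,860,000 − 97,000·940,000) / (1,860,000 − 940,000) = 771,860,000,000 / 920,000 = 838,978.26.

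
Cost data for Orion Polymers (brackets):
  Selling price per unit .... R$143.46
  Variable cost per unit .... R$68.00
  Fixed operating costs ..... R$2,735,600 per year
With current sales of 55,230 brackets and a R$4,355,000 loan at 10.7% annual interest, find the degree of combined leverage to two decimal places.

Total contribution margin = 55,230 × R$75.46 = R$4,167,655.80.
Subtracting fixed costs: EBIT = R$4,167,655.80 − R$2,735,600 = R$1,432,055.80. Interest = R$465,985.00, so EBIT − I = R$966,070.80.
Degree of total leverage = total CM / (EBIT − interest) = R$4,167,655.80 / R$966,070.80 = 4.3140.

4.31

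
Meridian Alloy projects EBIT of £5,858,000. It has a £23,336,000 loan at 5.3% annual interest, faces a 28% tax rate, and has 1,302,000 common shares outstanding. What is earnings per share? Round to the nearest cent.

£2.56

Pre-tax income = £5,858,000 − £1,236,808.00 = £4,621,192.00.
Net income = £4,621,192.00 × (1 − 0.28) = £3,327,258.24.
Per share: £3,327,258.24 / 1,302,000 shares = £2.56.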